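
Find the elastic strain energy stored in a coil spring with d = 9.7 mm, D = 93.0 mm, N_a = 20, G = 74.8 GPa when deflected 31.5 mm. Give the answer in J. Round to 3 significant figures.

2.55 J

k = Gd⁴/(8D³N_a) = (74.8×10³)(9.7⁴)/(8·93.0³·20) = 5.1454 N/mm
U = ½kδ² = 0.5 × 5.1454 × 31.5² = 2552.8 N·mm = 2.5528 J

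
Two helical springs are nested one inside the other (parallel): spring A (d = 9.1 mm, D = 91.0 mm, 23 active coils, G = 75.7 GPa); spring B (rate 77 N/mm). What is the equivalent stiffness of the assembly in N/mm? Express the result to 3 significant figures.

k_A = Gd⁴/(8D³N_a) = (75.7×10³)(9.1⁴)/(8·91.0³·23) = 3.7439 N/mm
Parallel: k_eq = 3.7439 + 77 = 80.744 N/mm

80.7 N/mm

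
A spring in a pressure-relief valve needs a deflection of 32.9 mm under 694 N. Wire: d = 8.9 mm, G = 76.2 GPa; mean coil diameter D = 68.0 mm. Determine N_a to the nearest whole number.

Required rate k = F/δ = 694/32.9 = 21.094 N/mm
N_a = Gd⁴/(8D³k) = (76.2×10³ × 8.9⁴)/(8 × 68.0³ × 21.094)
    = 4.78096e+08 / 5.30616e+07 = 9.01 → 9 coils

9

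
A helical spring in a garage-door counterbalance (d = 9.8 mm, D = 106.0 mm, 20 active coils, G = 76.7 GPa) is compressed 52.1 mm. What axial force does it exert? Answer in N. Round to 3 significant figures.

k = Gd⁴/(8D³N_a) = (76.7×10³)(9.8⁴)/(8·106.0³·20) = 3.7125 N/mm
F = k·δ = 3.7125 × 52.1 = 193.42 N

193 N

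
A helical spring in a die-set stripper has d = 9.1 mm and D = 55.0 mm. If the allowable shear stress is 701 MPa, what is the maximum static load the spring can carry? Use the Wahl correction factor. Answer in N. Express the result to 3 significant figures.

3020 N

C = D/d = 55.0/9.1 = 6.0440
K_W = (4C−1)/(4C−4) + 0.615/C = 23.176/20.176 + 0.1018 = 1.2504
τ_max = K·8FD/(πd³) → F_max = τ_allow·πd³/(8DK)
F_max = 701·π·9.1³/(8·55.0·1.2504) = 1.6596e+06/550.2 = 3016.3 N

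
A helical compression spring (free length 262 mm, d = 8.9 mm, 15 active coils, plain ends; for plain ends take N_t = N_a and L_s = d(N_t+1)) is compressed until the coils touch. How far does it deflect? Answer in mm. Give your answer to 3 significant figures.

120 mm

N_t = 15; L_s = 8.9·16 = 142.4 mm
δ_solid = L₀ − L_s = 262 − 142.4 = 119.6 mm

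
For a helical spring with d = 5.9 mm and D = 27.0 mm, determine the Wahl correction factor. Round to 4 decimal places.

C = D/d = 27.0/5.9 = 4.5763
K_W = (4C−1)/(4C−4) + 0.615/C = 17.305/14.305 + 0.1344 = 1.3441

1.3441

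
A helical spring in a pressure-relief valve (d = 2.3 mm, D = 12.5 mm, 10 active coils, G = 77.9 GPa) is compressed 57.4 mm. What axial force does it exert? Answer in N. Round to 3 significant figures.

k = Gd⁴/(8D³N_a) = (77.9×10³)(2.3⁴)/(8·12.5³·10) = 13.952 N/mm
F = k·δ = 13.952 × 57.4 = 800.83 N

801 N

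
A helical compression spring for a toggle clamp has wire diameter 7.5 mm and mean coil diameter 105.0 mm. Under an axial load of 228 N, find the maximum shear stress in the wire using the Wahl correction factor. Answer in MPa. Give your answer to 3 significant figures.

Spring index C = D/d = 105.0/7.5 = 14.0000
K_W = (4C−1)/(4C−4) + 0.615/C = 55.000/52.000 + 0.0439 = 1.1016
τ₀ = 8FD/(πd³) = 8·228·105.0/(π·7.5³) = 191520/1325.4 = 144.5 MPa
τ_max = K·τ₀ = 1.1016 × 144.5 = 159.19 MPa

159 MPa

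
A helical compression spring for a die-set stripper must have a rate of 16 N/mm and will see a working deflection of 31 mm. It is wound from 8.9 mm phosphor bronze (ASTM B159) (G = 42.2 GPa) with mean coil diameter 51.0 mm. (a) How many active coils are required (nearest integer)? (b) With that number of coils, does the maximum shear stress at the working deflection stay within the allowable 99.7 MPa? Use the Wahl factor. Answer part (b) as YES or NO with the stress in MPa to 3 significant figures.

N_a = Gd⁴/(8D³k) = (42.2×10³)(8.9⁴)/(8·51.0³·16) = 15.59 → N_a = 16
Actual rate k = Gd⁴/(8D³·16) = 15.594 N/mm
Working load F = kδ = 15.594·31 = 483.41 N
C = 51.0/8.9 = 5.7303; K_W = (4C−1)/(4C−4)+0.615/C = 1.2659
τ_max = K_W·8FD/(πd³) = 1.2659·89.054 = 112.73 MPa
τ_max > 99.7 MPa → exceeds allowable

(a) 16 coils; (b) NO, τ_max = 113 MPa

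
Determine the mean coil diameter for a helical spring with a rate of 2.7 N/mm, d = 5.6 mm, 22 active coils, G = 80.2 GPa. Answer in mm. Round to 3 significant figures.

D = (Gd⁴/(8N_a·k))^(1/3) = (80.2×10³·5.6⁴/(8·22·2.7))^(1/3)
  = (165978)^(1/3) = 54.9562 mm

55.0 mm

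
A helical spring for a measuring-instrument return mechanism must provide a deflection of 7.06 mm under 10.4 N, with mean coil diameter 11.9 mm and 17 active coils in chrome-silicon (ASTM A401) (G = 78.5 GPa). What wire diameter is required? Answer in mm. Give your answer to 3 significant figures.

1.44 mm

Required rate k = F/δ = 10.4/7.06 = 1.4731 N/mm
d = (8D³N_a·k / G)^(1/4) = (8·11.9³·17·1.4731 / (78.5×10³))^0.25
  = (4.3007)^0.25 = 1.4401 mm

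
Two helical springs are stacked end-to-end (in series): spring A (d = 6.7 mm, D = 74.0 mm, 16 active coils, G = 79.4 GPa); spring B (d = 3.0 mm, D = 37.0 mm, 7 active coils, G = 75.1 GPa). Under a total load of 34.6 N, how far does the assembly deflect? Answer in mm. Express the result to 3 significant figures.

27.4 mm

k_A = Gd⁴/(8D³N_a) = (79.4×10³)(6.7⁴)/(8·74.0³·16) = 3.0847 N/mm
k_B = Gd⁴/(8D³N_a) = (75.1×10³)(3.0⁴)/(8·37.0³·7) = 2.1445 N/mm
Series: 1/k_eq = 1/3.0847 + 1/2.1445 = 0.79048; k_eq = 1.2651 N/mm
δ = F/k_eq = 34.6/1.2651 = 27.351 mm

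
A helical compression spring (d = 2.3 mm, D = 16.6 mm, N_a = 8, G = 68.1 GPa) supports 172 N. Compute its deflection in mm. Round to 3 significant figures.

k = Gd⁴/(8D³N_a) = (68.1×10³)(2.3⁴)/(8·16.6³·8) = 6.5096 N/mm
δ = F/k = 172 / 6.5096 = 26.423 mm

26.4 mm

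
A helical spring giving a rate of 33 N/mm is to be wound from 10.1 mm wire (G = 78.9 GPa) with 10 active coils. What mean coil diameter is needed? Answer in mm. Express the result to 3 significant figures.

D = (Gd⁴/(8N_a·k))^(1/3) = (78.9×10³·10.1⁴/(8·10·33))^(1/3)
  = (310999)^(1/3) = 67.7516 mm

67.8 mm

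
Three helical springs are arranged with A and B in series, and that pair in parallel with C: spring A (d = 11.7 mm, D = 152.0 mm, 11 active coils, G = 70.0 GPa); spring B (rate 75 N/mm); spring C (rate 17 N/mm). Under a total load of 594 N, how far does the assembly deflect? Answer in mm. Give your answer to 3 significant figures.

k_A = Gd⁴/(8D³N_a) = (70.0×10³)(11.7⁴)/(8·152.0³·11) = 4.2445 N/mm
Springs A,B series: k_AB = 1/(1/4.2445+1/75) = 4.0172 N/mm; parallel with C: k_eq = 4.0172+17 = 21.017 N/mm
δ = F/k_eq = 594/21.017 = 28.263 mm

28.3 mm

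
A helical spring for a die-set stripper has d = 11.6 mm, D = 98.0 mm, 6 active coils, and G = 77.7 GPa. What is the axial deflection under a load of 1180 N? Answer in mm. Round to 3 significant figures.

37.9 mm

k = Gd⁴/(8D³N_a) = (77.7×10³)(11.6⁴)/(8·98.0³·6) = 31.141 N/mm
δ = F/k = 1180 / 31.141 = 37.892 mm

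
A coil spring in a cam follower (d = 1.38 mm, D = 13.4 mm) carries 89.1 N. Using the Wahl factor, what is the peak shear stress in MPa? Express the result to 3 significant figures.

Spring index C = D/d = 13.4/1.38 = 9.7101
K_W = (4C−1)/(4C−4) + 0.615/C = 37.841/34.841 + 0.0633 = 1.1494
τ₀ = 8FD/(πd³) = 8·89.1·13.4/(π·1.38³) = 9551.52/8.2563 = 1156.9 MPa
τ_max = K·τ₀ = 1.1494 × 1156.9 = 1329.8 MPa

1330 MPa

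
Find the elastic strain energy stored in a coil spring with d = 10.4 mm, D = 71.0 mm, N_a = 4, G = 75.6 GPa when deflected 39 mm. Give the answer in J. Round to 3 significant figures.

58.7 J

k = Gd⁴/(8D³N_a) = (75.6×10³)(10.4⁴)/(8·71.0³·4) = 77.22 N/mm
U = ½kδ² = 0.5 × 77.22 × 39² = 58726 N·mm = 58.726 J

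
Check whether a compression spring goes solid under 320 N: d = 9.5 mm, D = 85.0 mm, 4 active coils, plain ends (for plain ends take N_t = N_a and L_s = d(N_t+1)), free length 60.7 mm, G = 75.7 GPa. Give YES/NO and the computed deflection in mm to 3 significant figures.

k = Gd⁴/(8D³N_a) = (75.7×10³)(9.5⁴)/(8·85.0³·4) = 31.375 N/mm
N_t = 4; L_s = 9.5·5 = 47.5 mm; δ_solid = L₀ − L_s = 60.7 − 47.5 = 13.2 mm
δ = F/k = 320/31.375 = 10.199 mm
δ < δ_solid → spring does not go solid

NO, δ = 10.2 mm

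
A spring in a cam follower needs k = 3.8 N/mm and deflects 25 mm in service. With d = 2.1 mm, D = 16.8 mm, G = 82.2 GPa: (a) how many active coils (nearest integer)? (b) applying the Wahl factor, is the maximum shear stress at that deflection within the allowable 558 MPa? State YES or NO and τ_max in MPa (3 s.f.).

N_a = Gd⁴/(8D³k) = (82.2×10³)(2.1⁴)/(8·16.8³·3.8) = 11.09 → N_a = 11
Actual rate k = Gd⁴/(8D³·11) = 3.8312 N/mm
Working load F = kδ = 3.8312·25 = 95.781 N
C = 16.8/2.1 = 8.0000; K_W = (4C−1)/(4C−4)+0.615/C = 1.1840
τ_max = K_W·8FD/(πd³) = 1.1840·442.46 = 523.88 MPa
τ_max ≤ 558 MPa → acceptable

(a) 11 coils; (b) YES, τ_max = 524 MPa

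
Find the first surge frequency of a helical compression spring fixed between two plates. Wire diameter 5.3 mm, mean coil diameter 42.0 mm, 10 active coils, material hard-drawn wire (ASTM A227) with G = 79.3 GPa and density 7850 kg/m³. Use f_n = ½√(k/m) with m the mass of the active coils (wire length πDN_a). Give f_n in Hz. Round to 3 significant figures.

107 Hz

k = Gd⁴/(8D³N_a) = (79.3×10³)(5.3⁴)/(8·42.0³·10) = 10.557 N/mm = 10557 N/m
Wire length L = πDN_a = π·42.0·10 = 1319.5 mm
m = ρ·(πd²/4)·L = 7850 × 22.062×10⁻⁶ m² × 1.3195 m = 0.22851 kg
f_n = ½√(k/m) = 0.5·√(10557/0.22851) = 0.5·√(46199) = 107.47 Hz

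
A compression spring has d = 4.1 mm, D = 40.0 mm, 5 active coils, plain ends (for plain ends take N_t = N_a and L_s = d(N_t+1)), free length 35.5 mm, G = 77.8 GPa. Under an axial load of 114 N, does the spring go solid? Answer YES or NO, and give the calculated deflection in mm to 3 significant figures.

k = Gd⁴/(8D³N_a) = (77.8×10³)(4.1⁴)/(8·40.0³·5) = 8.5877 N/mm
N_t = 5; L_s = 4.1·6 = 24.6 mm; δ_solid = L₀ − L_s = 35.5 − 24.6 = 10.9 mm
δ = F/k = 114/8.5877 = 13.275 mm
δ ≥ δ_solid → spring goes solid

YES, δ = 13.3 mm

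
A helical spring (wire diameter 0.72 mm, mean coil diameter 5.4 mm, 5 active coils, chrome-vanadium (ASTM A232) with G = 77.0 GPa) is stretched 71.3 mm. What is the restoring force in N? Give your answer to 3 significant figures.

234 N

k = Gd⁴/(8D³N_a) = (77.0×10³)(0.72⁴)/(8·5.4³·5) = 3.2853 N/mm
F = k·δ = 3.2853 × 71.3 = 234.24 N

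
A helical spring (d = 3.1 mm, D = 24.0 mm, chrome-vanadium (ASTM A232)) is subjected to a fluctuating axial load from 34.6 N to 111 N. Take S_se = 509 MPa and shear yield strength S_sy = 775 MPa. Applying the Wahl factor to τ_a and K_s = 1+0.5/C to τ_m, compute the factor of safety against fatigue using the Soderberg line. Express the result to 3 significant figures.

C = D/d = 24.0/3.1 = 7.7419; K_W = (4C−1)/(4C−4)+0.615/C = 1.1907; K_s = 1+0.5/C = 1.0646
F_a = (F_max−F_min)/2 = 38.2 N; F_m = (F_max+F_min)/2 = 72.8 N
τ_a = K_W·8F_aD/(πd³) = 1.1907 × 78.366 = 93.309 MPa
τ_m = K_s·8F_mD/(πd³) = 1.0646 × 149.35 = 158.99 MPa
Soderberg: 1/n_f = τ_a/S_se + τ_m/S_sy = 93.309/509 + 158.99/775 = 0.18332 + 0.20515 = 0.38847
n_f = 1/0.38847 = 2.574

2.57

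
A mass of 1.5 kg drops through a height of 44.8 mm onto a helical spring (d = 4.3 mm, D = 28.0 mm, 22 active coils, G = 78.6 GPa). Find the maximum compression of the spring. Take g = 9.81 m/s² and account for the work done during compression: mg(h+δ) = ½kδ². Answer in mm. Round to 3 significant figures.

k = Gd⁴/(8D³N_a) = (78.6×10³)(4.3⁴)/(8·28.0³·22) = 6.9552 N/mm
W = mg = 1.5 × 9.81 = 14.715 N
½kδ² − Wδ − Wh = 0 → δ = (W + √(W² + 2kWh))/k
δ = (14.715 + √(216.53 + 9170.18))/6.9552 = (14.715 + 96.885)/6.9552 = 16.046 mm

16.0 mm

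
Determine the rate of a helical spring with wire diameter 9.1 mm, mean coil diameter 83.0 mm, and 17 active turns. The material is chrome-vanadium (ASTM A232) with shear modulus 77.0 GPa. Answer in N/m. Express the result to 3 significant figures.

k = Gd⁴/(8D³N_a) = (77.0×10³ × 9.1⁴) / (8 × 83.0³ × 17)
  = 5.28027e+08 / 7.7763e+07 = 6.7902 N/mm = 6790.2 N/m

6790 N/m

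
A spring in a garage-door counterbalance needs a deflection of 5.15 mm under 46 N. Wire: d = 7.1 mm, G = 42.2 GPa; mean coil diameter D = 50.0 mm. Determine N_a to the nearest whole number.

Required rate k = F/δ = 46/5.15 = 8.932 N/mm
N_a = Gd⁴/(8D³k) = (42.2×10³ × 7.1⁴)/(8 × 50.0³ × 8.932)
    = 1.07237e+08 / 8.93204e+06 = 12.01 → 12 coils

12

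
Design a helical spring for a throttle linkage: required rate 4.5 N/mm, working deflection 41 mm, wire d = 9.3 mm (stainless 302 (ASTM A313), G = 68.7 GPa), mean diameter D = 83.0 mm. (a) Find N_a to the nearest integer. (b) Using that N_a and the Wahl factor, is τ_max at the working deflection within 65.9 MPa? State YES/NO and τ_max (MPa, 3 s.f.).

N_a = Gd⁴/(8D³k) = (68.7×10³)(9.3⁴)/(8·83.0³·4.5) = 24.97 → N_a = 25
Actual rate k = Gd⁴/(8D³·25) = 4.4939 N/mm
Working load F = kδ = 4.4939·41 = 184.25 N
C = 83.0/9.3 = 8.9247; K_W = (4C−1)/(4C−4)+0.615/C = 1.1636
τ_max = K_W·8FD/(πd³) = 1.1636·48.415 = 56.333 MPa
τ_max ≤ 65.9 MPa → acceptable

(a) 25 coils; (b) YES, τ_max = 56.3 MPa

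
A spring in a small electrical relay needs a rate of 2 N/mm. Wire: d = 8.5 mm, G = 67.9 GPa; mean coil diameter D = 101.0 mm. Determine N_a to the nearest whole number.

N_a = Gd⁴/(8D³k) = (67.9×10³ × 8.5⁴)/(8 × 101.0³ × 2)
    = 3.54442e+08 / 1.64848e+07 = 21.5 → 22 coils

22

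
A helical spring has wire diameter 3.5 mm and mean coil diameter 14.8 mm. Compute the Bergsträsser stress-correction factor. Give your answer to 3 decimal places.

C = D/d = 14.8/3.5 = 4.2286
K_B = (4C+2)/(4C−3) = 18.914/13.914 = 1.3593

1.359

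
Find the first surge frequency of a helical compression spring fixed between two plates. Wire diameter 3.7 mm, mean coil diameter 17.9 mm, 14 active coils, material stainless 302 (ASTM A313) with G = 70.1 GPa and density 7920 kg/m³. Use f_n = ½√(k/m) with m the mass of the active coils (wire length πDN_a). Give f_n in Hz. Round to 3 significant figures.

k = Gd⁴/(8D³N_a) = (70.1×10³)(3.7⁴)/(8·17.9³·14) = 20.453 N/mm = 20453 N/m
Wire length L = πDN_a = π·17.9·14 = 787.28 mm
m = ρ·(πd²/4)·L = 7920 × 10.752×10⁻⁶ m² × 0.78728 m = 0.067042 kg
f_n = ½√(k/m) = 0.5·√(20453/0.067042) = 0.5·√(3.0507e+05) = 276.17 Hz

276 Hz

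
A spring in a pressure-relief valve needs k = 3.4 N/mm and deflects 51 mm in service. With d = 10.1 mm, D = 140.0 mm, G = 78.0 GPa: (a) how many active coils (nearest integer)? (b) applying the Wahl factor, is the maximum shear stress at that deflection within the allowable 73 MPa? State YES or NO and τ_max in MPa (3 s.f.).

N_a = Gd⁴/(8D³k) = (78.0×10³)(10.1⁴)/(8·140.0³·3.4) = 10.87 → N_a = 11
Actual rate k = Gd⁴/(8D³·11) = 3.3613 N/mm
Working load F = kδ = 3.3613·51 = 171.43 N
C = 140.0/10.1 = 13.8614; K_W = (4C−1)/(4C−4)+0.615/C = 1.1027
τ_max = K_W·8FD/(πd³) = 1.1027·59.318 = 65.409 MPa
τ_max ≤ 73 MPa → acceptable

(a) 11 coils; (b) YES, τ_max = 65.4 MPa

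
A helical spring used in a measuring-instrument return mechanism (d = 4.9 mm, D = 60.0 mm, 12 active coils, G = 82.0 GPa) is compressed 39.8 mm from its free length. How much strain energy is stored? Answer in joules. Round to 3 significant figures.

1.81 J

k = Gd⁴/(8D³N_a) = (82.0×10³)(4.9⁴)/(8·60.0³·12) = 2.2797 N/mm
U = ½kδ² = 0.5 × 2.2797 × 39.8² = 1805.5 N·mm = 1.8055 J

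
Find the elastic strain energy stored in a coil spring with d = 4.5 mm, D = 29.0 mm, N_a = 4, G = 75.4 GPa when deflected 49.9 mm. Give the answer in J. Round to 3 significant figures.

49.3 J

k = Gd⁴/(8D³N_a) = (75.4×10³)(4.5⁴)/(8·29.0³·4) = 39.617 N/mm
U = ½kδ² = 0.5 × 39.617 × 49.9² = 49323 N·mm = 49.323 J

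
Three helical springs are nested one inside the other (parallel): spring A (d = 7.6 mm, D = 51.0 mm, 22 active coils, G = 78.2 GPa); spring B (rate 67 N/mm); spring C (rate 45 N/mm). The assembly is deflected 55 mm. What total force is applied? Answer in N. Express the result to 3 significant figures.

k_A = Gd⁴/(8D³N_a) = (78.2×10³)(7.6⁴)/(8·51.0³·22) = 11.175 N/mm
Parallel: k_eq = 11.175 + 67 + 45 = 123.17 N/mm
F = k_eq·δ = 123.17·55 = 6774.6 N

6770 N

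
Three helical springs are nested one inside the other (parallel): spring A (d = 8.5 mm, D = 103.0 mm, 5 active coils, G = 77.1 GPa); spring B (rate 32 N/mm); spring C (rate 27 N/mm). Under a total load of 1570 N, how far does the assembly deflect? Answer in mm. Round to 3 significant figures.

23.0 mm

k_A = Gd⁴/(8D³N_a) = (77.1×10³)(8.5⁴)/(8·103.0³·5) = 9.2079 N/mm
Parallel: k_eq = 9.2079 + 32 + 27 = 68.208 N/mm
δ = F/k_eq = 1570/68.208 = 23.018 mm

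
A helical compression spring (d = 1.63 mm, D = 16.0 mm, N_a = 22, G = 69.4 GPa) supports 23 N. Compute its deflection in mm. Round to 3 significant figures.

33.8 mm

k = Gd⁴/(8D³N_a) = (69.4×10³)(1.63⁴)/(8·16.0³·22) = 0.67957 N/mm
δ = F/k = 23 / 0.67957 = 33.845 mm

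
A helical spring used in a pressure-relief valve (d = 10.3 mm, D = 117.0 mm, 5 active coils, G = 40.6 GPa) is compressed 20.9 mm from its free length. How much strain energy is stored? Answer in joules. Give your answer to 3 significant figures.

1.56 J

k = Gd⁴/(8D³N_a) = (40.6×10³)(10.3⁴)/(8·117.0³·5) = 7.1328 N/mm
U = ½kδ² = 0.5 × 7.1328 × 20.9² = 1557.8 N·mm = 1.5578 J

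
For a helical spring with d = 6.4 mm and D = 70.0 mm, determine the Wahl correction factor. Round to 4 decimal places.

1.1317

C = D/d = 70.0/6.4 = 10.9375
K_W = (4C−1)/(4C−4) + 0.615/C = 42.750/39.750 + 0.0562 = 1.1317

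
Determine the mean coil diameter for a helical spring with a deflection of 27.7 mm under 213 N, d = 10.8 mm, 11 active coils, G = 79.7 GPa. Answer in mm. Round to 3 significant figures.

Required rate k = F/δ = 213/27.7 = 7.6895 N/mm
D = (Gd⁴/(8N_a·k))^(1/3) = (79.7×10³·10.8⁴/(8·11·7.6895))^(1/3)
  = (1.6024e+06)^(1/3) = 117.0192 mm

117 mm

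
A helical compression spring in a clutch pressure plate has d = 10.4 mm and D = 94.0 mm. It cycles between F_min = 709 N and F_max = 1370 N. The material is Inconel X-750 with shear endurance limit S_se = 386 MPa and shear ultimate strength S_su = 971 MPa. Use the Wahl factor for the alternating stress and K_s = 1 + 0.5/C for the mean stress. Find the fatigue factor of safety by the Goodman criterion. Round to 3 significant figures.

C = D/d = 94.0/10.4 = 9.0385; K_W = (4C−1)/(4C−4)+0.615/C = 1.1613; K_s = 1+0.5/C = 1.0553
F_a = (F_max−F_min)/2 = 330.5 N; F_m = (F_max+F_min)/2 = 1039.5 N
τ_a = K_W·8F_aD/(πd³) = 1.1613 × 70.33 = 81.677 MPa
τ_m = K_s·8F_mD/(πd³) = 1.0553 × 221.2 = 233.44 MPa
Goodman: 1/n_f = τ_a/S_se + τ_m/S_su = 81.677/386 + 233.44/971 = 0.21160 + 0.24041 = 0.45201
n_f = 1/0.45201 = 2.212

2.21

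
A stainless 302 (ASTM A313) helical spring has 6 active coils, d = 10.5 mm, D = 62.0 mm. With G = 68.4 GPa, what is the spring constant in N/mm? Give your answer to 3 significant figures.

k = Gd⁴/(8D³N_a) = (68.4×10³ × 10.5⁴) / (8 × 62.0³ × 6)
  = 8.31406e+08 / 1.14397e+07 = 72.677 N/mm

72.7 N/mm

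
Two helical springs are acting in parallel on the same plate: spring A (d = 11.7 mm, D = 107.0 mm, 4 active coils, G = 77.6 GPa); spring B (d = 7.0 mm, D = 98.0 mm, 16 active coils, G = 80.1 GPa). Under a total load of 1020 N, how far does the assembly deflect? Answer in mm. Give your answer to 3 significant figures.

k_A = Gd⁴/(8D³N_a) = (77.6×10³)(11.7⁴)/(8·107.0³·4) = 37.094 N/mm
k_B = Gd⁴/(8D³N_a) = (80.1×10³)(7.0⁴)/(8·98.0³·16) = 1.5964 N/mm
Parallel: k_eq = 37.094 + 1.5964 = 38.69 N/mm
δ = F/k_eq = 1020/38.69 = 26.363 mm

26.4 mm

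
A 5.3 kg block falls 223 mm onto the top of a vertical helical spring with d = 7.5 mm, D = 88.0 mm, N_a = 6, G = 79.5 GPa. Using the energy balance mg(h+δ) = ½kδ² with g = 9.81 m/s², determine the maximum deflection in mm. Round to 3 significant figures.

k = Gd⁴/(8D³N_a) = (79.5×10³)(7.5⁴)/(8·88.0³·6) = 7.6899 N/mm
W = mg = 5.3 × 9.81 = 51.993 N
½kδ² − Wδ − Wh = 0 → δ = (W + √(W² + 2kWh))/k
δ = (51.993 + √(2703.3 + 178321))/7.6899 = (51.993 + 425.47)/7.6899 = 62.089 mm

62.1 mm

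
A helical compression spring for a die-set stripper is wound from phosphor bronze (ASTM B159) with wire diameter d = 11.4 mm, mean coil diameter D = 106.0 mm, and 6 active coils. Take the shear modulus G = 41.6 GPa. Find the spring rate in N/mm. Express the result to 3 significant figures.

12.3 N/mm

k = Gd⁴/(8D³N_a) = (41.6×10³ × 11.4⁴) / (8 × 106.0³ × 6)
  = 7.02607e+08 / 5.71688e+07 = 12.29 N/mm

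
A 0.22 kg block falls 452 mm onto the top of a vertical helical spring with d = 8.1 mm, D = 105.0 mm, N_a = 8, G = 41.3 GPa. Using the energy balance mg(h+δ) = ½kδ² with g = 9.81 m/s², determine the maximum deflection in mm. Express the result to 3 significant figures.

29.4 mm

k = Gd⁴/(8D³N_a) = (41.3×10³)(8.1⁴)/(8·105.0³·8) = 2.3996 N/mm
W = mg = 0.22 × 9.81 = 2.1582 N
½kδ² − Wδ − Wh = 0 → δ = (W + √(W² + 2kWh))/k
δ = (2.1582 + √(4.6578 + 4681.69))/2.3996 = (2.1582 + 68.457)/2.3996 = 29.428 mm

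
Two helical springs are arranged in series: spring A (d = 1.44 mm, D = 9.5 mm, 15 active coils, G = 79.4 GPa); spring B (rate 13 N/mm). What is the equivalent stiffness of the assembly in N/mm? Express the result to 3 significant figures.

2.64 N/mm

k_A = Gd⁴/(8D³N_a) = (79.4×10³)(1.44⁴)/(8·9.5³·15) = 3.3183 N/mm
Series: 1/k_eq = 1/3.3183 + 1/13 = 0.37828; k_eq = 2.6435 N/mm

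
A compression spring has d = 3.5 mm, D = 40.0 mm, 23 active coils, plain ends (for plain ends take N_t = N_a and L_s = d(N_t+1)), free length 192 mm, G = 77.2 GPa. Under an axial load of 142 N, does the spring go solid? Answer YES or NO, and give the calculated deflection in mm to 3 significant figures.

k = Gd⁴/(8D³N_a) = (77.2×10³)(3.5⁴)/(8·40.0³·23) = 0.98377 N/mm
N_t = 23; L_s = 3.5·24 = 84 mm; δ_solid = L₀ − L_s = 192 − 84 = 108 mm
δ = F/k = 142/0.98377 = 144.34 mm
δ ≥ δ_solid → spring goes solid

YES, δ = 144 mm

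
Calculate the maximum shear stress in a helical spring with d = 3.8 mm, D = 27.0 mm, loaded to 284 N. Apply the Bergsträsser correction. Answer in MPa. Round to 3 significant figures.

Spring index C = D/d = 27.0/3.8 = 7.1053
K_B = (4C+2)/(4C−3) = 30.421/25.421 = 1.1967
τ₀ = 8FD/(πd³) = 8·284·27.0/(π·3.8³) = 61344/172.39 = 355.85 MPa
τ_max = K·τ₀ = 1.1967 × 355.85 = 425.85 MPa

426 MPa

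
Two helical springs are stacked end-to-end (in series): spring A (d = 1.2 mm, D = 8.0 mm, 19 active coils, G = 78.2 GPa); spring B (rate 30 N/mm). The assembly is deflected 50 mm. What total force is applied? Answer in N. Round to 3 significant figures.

k_A = Gd⁴/(8D³N_a) = (78.2×10³)(1.2⁴)/(8·8.0³·19) = 2.0836 N/mm
Series: 1/k_eq = 1/2.0836 + 1/30 = 0.51327; k_eq = 1.9483 N/mm
F = k_eq·δ = 1.9483·50 = 97.415 N

97.4 N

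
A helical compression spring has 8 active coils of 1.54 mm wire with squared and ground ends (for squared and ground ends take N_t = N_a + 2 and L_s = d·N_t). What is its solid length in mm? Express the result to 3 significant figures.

squared and ground ends: N_t = N_a + 2 = 8 + 2 = 10
L_s = d·N_t = 1.54 × 10 = 15.4 mm

15.4 mm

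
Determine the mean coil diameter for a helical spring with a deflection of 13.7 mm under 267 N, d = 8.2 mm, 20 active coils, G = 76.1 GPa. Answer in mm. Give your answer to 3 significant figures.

48.0 mm

Required rate k = F/δ = 267/13.7 = 19.489 N/mm
D = (Gd⁴/(8N_a·k))^(1/3) = (76.1×10³·8.2⁴/(8·20·19.489))^(1/3)
  = (110339)^(1/3) = 47.9634 mm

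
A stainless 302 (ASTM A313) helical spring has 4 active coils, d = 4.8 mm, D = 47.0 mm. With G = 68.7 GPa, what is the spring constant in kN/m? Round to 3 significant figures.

k = Gd⁴/(8D³N_a) = (68.7×10³ × 4.8⁴) / (8 × 47.0³ × 4)
  = 3.64688e+07 / 3.32234e+06 = 10.977 N/mm

11.0 kN/m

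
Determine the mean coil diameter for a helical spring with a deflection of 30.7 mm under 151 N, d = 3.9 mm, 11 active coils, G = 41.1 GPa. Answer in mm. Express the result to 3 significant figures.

Required rate k = F/δ = 151/30.7 = 4.9186 N/mm
D = (Gd⁴/(8N_a·k))^(1/3) = (41.1×10³·3.9⁴/(8·11·4.9186))^(1/3)
  = (21967.4)^(1/3) = 28.0066 mm

28.0 mm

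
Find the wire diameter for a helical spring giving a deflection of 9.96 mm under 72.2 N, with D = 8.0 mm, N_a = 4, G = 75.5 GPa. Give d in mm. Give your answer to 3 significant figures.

Required rate k = F/δ = 72.2/9.96 = 7.249 N/mm
d = (8D³N_a·k / G)^(1/4) = (8·8.0³·4·7.249 / (75.5×10³))^0.25
  = (1.5731)^0.25 = 1.1199 mm

1.12 mm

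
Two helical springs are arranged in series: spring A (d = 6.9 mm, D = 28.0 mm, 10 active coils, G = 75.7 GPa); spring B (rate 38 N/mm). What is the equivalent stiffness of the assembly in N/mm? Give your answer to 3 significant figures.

27.4 N/mm

k_A = Gd⁴/(8D³N_a) = (75.7×10³)(6.9⁴)/(8·28.0³·10) = 97.708 N/mm
Series: 1/k_eq = 1/97.708 + 1/38 = 0.03655; k_eq = 27.359 N/mm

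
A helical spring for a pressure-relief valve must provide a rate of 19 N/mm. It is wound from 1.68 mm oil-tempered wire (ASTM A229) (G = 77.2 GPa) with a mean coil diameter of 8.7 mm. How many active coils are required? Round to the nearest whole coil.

N_a = Gd⁴/(8D³k) = (77.2×10³ × 1.68⁴)/(8 × 8.7³ × 19)
    = 614971 / 100092 = 6.144 → 6 coils

6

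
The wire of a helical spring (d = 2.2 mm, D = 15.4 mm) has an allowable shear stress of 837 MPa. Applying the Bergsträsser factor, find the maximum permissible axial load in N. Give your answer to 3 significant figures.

189 N

C = D/d = 15.4/2.2 = 7.0000
K_B = (4C+2)/(4C−3) = 30.000/25.000 = 1.2000
τ_max = K·8FD/(πd³) → F_max = τ_allow·πd³/(8DK)
F_max = 837·π·2.2³/(8·15.4·1.2000) = 27999/147.84 = 189.39 N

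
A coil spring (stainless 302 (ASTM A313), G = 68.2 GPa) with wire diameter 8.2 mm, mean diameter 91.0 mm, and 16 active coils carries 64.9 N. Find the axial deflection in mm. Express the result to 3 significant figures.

k = Gd⁴/(8D³N_a) = (68.2×10³)(8.2⁴)/(8·91.0³·16) = 3.1967 N/mm
δ = F/k = 64.9 / 3.1967 = 20.302 mm

20.3 mm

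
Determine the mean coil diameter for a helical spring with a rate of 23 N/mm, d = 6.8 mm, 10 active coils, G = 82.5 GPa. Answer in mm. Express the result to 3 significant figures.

45.8 mm

D = (Gd⁴/(8N_a·k))^(1/3) = (82.5×10³·6.8⁴/(8·10·23))^(1/3)
  = (95867.6)^(1/3) = 45.7675 mm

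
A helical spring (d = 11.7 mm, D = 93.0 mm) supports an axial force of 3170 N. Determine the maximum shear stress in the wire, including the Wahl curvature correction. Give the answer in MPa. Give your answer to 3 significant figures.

Spring index C = D/d = 93.0/11.7 = 7.9487
K_W = (4C−1)/(4C−4) + 0.615/C = 30.795/27.795 + 0.0774 = 1.1853
τ₀ = 8FD/(πd³) = 8·3170·93.0/(π·11.7³) = 2.35848e+06/5031.6 = 468.73 MPa
τ_max = K·τ₀ = 1.1853 × 468.73 = 555.59 MPa

556 MPa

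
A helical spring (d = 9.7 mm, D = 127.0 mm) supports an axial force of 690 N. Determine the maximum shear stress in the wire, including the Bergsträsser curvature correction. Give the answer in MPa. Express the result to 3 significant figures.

269 MPa

Spring index C = D/d = 127.0/9.7 = 13.0928
K_B = (4C+2)/(4C−3) = 54.371/49.371 = 1.1013
τ₀ = 8FD/(πd³) = 8·690·127.0/(π·9.7³) = 701040/2867.2 = 244.5 MPa
τ_max = K·τ₀ = 1.1013 × 244.5 = 269.26 MPa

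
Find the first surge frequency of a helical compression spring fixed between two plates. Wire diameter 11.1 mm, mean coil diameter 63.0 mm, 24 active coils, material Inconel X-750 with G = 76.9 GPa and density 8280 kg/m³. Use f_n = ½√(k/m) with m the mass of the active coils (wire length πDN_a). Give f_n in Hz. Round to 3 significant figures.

40.0 Hz

k = Gd⁴/(8D³N_a) = (76.9×10³)(11.1⁴)/(8·63.0³·24) = 24.316 N/mm = 24316 N/m
Wire length L = πDN_a = π·63.0·24 = 4750.1 mm
m = ρ·(πd²/4)·L = 8280 × 96.769×10⁻⁶ m² × 4.7501 m = 3.806 kg
f_n = ½√(k/m) = 0.5·√(24316/3.806) = 0.5·√(6388.9) = 39.965 Hz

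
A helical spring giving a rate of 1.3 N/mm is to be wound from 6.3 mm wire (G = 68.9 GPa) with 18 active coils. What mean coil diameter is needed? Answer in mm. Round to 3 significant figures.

D = (Gd⁴/(8N_a·k))^(1/3) = (68.9×10³·6.3⁴/(8·18·1.3))^(1/3)
  = (579796)^(1/3) = 83.3858 mm

83.4 mm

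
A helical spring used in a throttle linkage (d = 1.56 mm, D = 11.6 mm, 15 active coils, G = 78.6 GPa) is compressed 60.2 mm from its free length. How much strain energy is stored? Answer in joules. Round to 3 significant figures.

4.50 J

k = Gd⁴/(8D³N_a) = (78.6×10³)(1.56⁴)/(8·11.6³·15) = 2.4852 N/mm
U = ½kδ² = 0.5 × 2.4852 × 60.2² = 4503.3 N·mm = 4.5033 J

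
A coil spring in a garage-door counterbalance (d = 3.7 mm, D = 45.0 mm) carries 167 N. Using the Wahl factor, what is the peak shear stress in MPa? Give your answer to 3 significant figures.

422 MPa

Spring index C = D/d = 45.0/3.7 = 12.1622
K_W = (4C−1)/(4C−4) + 0.615/C = 47.649/44.649 + 0.0506 = 1.1178
τ₀ = 8FD/(πd³) = 8·167·45.0/(π·3.7³) = 60120/159.13 = 377.8 MPa
τ_max = K·τ₀ = 1.1178 × 377.8 = 422.29 MPa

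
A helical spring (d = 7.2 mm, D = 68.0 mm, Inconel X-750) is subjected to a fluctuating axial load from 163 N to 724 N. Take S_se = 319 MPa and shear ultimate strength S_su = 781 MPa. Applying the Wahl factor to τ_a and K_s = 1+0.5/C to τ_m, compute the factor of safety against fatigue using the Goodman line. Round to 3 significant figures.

C = D/d = 68.0/7.2 = 9.4444; K_W = (4C−1)/(4C−4)+0.615/C = 1.1539; K_s = 1+0.5/C = 1.0529
F_a = (F_max−F_min)/2 = 280.5 N; F_m = (F_max+F_min)/2 = 443.5 N
τ_a = K_W·8F_aD/(πd³) = 1.1539 × 130.13 = 150.16 MPa
τ_m = K_s·8F_mD/(πd³) = 1.0529 × 205.75 = 216.65 MPa
Goodman: 1/n_f = τ_a/S_se + τ_m/S_su = 150.16/319 + 216.65/781 = 0.47073 + 0.27739 = 0.74813
n_f = 1/0.74813 = 1.337

1.34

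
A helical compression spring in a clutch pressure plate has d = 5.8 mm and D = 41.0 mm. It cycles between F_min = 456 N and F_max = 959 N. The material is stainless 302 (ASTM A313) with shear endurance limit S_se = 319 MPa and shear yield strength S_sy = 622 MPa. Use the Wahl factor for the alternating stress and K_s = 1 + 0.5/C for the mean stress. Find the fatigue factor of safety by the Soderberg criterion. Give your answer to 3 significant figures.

C = D/d = 41.0/5.8 = 7.0690; K_W = (4C−1)/(4C−4)+0.615/C = 1.2106; K_s = 1+0.5/C = 1.0707
F_a = (F_max−F_min)/2 = 251.5 N; F_m = (F_max+F_min)/2 = 707.5 N
τ_a = K_W·8F_aD/(πd³) = 1.2106 × 134.58 = 162.92 MPa
τ_m = K_s·8F_mD/(πd³) = 1.0707 × 378.59 = 405.37 MPa
Soderberg: 1/n_f = τ_a/S_se + τ_m/S_sy = 162.92/319 + 405.37/622 = 0.51072 + 0.65171 = 1.1624
n_f = 1/1.1624 = 0.8603

0.860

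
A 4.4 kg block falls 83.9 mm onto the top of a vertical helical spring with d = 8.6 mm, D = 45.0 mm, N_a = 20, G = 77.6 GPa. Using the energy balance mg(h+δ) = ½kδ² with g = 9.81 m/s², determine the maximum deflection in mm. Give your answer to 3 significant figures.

17.3 mm

k = Gd⁴/(8D³N_a) = (77.6×10³)(8.6⁴)/(8·45.0³·20) = 29.114 N/mm
W = mg = 4.4 × 9.81 = 43.164 N
½kδ² − Wδ − Wh = 0 → δ = (W + √(W² + 2kWh))/k
δ = (43.164 + √(1863.1 + 210868))/29.114 = (43.164 + 461.23)/29.114 = 17.325 mm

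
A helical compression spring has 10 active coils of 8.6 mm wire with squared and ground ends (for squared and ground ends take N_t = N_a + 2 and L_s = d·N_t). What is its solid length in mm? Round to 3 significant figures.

103 mm

squared and ground ends: N_t = N_a + 2 = 10 + 2 = 12
L_s = d·N_t = 8.6 × 12 = 103.2 mm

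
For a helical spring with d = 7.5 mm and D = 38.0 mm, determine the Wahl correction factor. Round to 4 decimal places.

C = D/d = 38.0/7.5 = 5.0667
K_W = (4C−1)/(4C−4) + 0.615/C = 19.267/16.267 + 0.1214 = 1.3058

1.3058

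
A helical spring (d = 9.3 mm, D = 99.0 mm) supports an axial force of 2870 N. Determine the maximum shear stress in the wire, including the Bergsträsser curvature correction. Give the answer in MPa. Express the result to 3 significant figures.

1010 MPa

Spring index C = D/d = 99.0/9.3 = 10.6452
K_B = (4C+2)/(4C−3) = 44.581/39.581 = 1.1263
τ₀ = 8FD/(πd³) = 8·2870·99.0/(π·9.3³) = 2.27304e+06/2527 = 899.51 MPa
τ_max = K·τ₀ = 1.1263 × 899.51 = 1013.1 MPa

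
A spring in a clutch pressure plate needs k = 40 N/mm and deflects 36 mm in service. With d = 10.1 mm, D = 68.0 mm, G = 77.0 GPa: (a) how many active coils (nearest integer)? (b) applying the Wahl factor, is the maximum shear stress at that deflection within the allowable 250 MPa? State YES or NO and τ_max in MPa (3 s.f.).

(a) 8 coils; (b) NO, τ_max = 294 MPa

N_a = Gd⁴/(8D³k) = (77.0×10³)(10.1⁴)/(8·68.0³·40) = 7.963 → N_a = 8
Actual rate k = Gd⁴/(8D³·8) = 39.817 N/mm
Working load F = kδ = 39.817·36 = 1433.4 N
C = 68.0/10.1 = 6.7327; K_W = (4C−1)/(4C−4)+0.615/C = 1.2222
τ_max = K_W·8FD/(πd³) = 1.2222·240.91 = 294.44 MPa
τ_max > 250 MPa → exceeds allowable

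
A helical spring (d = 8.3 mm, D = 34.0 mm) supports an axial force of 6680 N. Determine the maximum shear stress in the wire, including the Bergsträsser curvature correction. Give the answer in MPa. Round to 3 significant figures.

Spring index C = D/d = 34.0/8.3 = 4.0964
K_B = (4C+2)/(4C−3) = 18.386/13.386 = 1.3735
τ₀ = 8FD/(πd³) = 8·6680·34.0/(π·8.3³) = 1.81696e+06/1796.3 = 1011.5 MPa
τ_max = K·τ₀ = 1.3735 × 1011.5 = 1389.3 MPa

1390 MPa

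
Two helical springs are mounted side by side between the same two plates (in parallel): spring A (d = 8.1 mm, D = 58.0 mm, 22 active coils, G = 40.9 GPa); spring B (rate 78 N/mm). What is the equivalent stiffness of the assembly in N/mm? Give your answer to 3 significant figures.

83.1 N/mm

k_A = Gd⁴/(8D³N_a) = (40.9×10³)(8.1⁴)/(8·58.0³·22) = 5.127 N/mm
Parallel: k_eq = 5.127 + 78 = 83.127 N/mm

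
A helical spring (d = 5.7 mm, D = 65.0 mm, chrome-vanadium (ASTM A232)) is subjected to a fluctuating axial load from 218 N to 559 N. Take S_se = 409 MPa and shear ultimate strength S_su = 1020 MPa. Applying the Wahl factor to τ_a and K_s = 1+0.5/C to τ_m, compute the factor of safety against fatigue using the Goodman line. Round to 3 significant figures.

C = D/d = 65.0/5.7 = 11.4035; K_W = (4C−1)/(4C−4)+0.615/C = 1.1260; K_s = 1+0.5/C = 1.0438
F_a = (F_max−F_min)/2 = 170.5 N; F_m = (F_max+F_min)/2 = 388.5 N
τ_a = K_W·8F_aD/(πd³) = 1.1260 × 152.39 = 171.59 MPa
τ_m = K_s·8F_mD/(πd³) = 1.0438 × 347.23 = 362.46 MPa
Goodman: 1/n_f = τ_a/S_se + τ_m/S_su = 171.59/409 + 362.46/1020 = 0.41954 + 0.35535 = 0.77489
n_f = 1/0.77489 = 1.291

1.29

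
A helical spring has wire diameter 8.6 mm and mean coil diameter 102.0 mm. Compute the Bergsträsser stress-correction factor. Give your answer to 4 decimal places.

C = D/d = 102.0/8.6 = 11.8605
K_B = (4C+2)/(4C−3) = 49.442/44.442 = 1.1125

1.1125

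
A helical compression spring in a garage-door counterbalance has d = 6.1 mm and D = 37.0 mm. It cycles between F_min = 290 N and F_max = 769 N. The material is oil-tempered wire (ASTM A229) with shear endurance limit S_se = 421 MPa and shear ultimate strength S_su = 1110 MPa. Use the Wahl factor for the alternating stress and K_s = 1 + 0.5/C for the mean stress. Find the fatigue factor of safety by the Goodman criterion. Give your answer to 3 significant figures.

1.96

C = D/d = 37.0/6.1 = 6.0656; K_W = (4C−1)/(4C−4)+0.615/C = 1.2495; K_s = 1+0.5/C = 1.0824
F_a = (F_max−F_min)/2 = 239.5 N; F_m = (F_max+F_min)/2 = 529.5 N
τ_a = K_W·8F_aD/(πd³) = 1.2495 × 99.416 = 124.22 MPa
τ_m = K_s·8F_mD/(πd³) = 1.0824 × 219.8 = 237.91 MPa
Goodman: 1/n_f = τ_a/S_se + τ_m/S_su = 124.22/421 + 237.91/1110 = 0.29505 + 0.21434 = 0.50939
n_f = 1/0.50939 = 1.963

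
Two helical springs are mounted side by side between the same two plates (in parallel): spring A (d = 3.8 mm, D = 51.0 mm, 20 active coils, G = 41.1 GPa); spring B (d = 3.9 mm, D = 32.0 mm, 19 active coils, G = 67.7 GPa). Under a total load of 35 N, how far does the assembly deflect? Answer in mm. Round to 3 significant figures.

k_A = Gd⁴/(8D³N_a) = (41.1×10³)(3.8⁴)/(8·51.0³·20) = 0.40378 N/mm
k_B = Gd⁴/(8D³N_a) = (67.7×10³)(3.9⁴)/(8·32.0³·19) = 3.1445 N/mm
Parallel: k_eq = 0.40378 + 3.1445 = 3.5483 N/mm
δ = F/k_eq = 35/3.5483 = 9.8639 mm

9.86 mm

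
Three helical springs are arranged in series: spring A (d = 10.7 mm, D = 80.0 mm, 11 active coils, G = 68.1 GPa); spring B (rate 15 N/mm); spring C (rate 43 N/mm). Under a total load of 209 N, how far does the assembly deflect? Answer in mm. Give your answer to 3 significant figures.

29.3 mm

k_A = Gd⁴/(8D³N_a) = (68.1×10³)(10.7⁴)/(8·80.0³·11) = 19.812 N/mm
Series: 1/k_eq = 1/19.812 + 1/15 + 1/43 = 0.1404; k_eq = 7.1227 N/mm
δ = F/k_eq = 209/7.1227 = 29.343 mm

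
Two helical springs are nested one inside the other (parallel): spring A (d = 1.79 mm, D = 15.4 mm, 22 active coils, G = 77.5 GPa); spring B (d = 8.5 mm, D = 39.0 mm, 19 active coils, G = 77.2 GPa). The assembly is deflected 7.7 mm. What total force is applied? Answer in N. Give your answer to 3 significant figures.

354 N

k_A = Gd⁴/(8D³N_a) = (77.5×10³)(1.79⁴)/(8·15.4³·22) = 1.2378 N/mm
k_B = Gd⁴/(8D³N_a) = (77.2×10³)(8.5⁴)/(8·39.0³·19) = 44.695 N/mm
Parallel: k_eq = 1.2378 + 44.695 = 45.932 N/mm
F = k_eq·δ = 45.932·7.7 = 353.68 N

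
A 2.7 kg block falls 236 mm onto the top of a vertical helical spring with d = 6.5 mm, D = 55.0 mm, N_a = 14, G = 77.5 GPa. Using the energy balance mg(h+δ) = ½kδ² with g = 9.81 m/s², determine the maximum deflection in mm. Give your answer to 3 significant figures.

k = Gd⁴/(8D³N_a) = (77.5×10³)(6.5⁴)/(8·55.0³·14) = 7.4242 N/mm
W = mg = 2.7 × 9.81 = 26.487 N
½kδ² − Wδ − Wh = 0 → δ = (W + √(W² + 2kWh))/k
δ = (26.487 + √(701.56 + 92816.2))/7.4242 = (26.487 + 305.81)/7.4242 = 44.758 mm

44.8 mm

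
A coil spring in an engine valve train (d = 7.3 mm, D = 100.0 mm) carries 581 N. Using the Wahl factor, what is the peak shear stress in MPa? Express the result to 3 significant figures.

420 MPa

Spring index C = D/d = 100.0/7.3 = 13.6986
K_W = (4C−1)/(4C−4) + 0.615/C = 53.795/50.795 + 0.0449 = 1.1040
τ₀ = 8FD/(πd³) = 8·581·100.0/(π·7.3³) = 464800/1222.1 = 380.32 MPa
τ_max = K·τ₀ = 1.1040 × 380.32 = 419.86 MPa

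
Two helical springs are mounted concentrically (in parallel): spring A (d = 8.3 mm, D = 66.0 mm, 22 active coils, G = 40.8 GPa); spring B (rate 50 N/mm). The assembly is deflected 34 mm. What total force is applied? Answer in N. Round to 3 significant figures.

1830 N

k_A = Gd⁴/(8D³N_a) = (40.8×10³)(8.3⁴)/(8·66.0³·22) = 3.8267 N/mm
Parallel: k_eq = 3.8267 + 50 = 53.827 N/mm
F = k_eq·δ = 53.827·34 = 1830.1 N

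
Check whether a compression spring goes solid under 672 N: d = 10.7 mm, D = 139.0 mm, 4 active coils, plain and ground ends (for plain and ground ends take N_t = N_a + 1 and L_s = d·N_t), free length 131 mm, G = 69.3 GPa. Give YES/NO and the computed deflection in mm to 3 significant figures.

k = Gd⁴/(8D³N_a) = (69.3×10³)(10.7⁴)/(8·139.0³·4) = 10.57 N/mm
N_t = 5; L_s = 10.7·5 = 53.5 mm; δ_solid = L₀ − L_s = 131 − 53.5 = 77.5 mm
δ = F/k = 672/10.57 = 63.576 mm
δ < δ_solid → spring does not go solid

NO, δ = 63.6 mm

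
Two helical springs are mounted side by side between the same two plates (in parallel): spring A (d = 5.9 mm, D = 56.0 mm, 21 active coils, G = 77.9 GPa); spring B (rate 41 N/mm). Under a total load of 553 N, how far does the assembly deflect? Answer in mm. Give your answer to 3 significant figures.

12.5 mm

k_A = Gd⁴/(8D³N_a) = (77.9×10³)(5.9⁴)/(8·56.0³·21) = 3.1994 N/mm
Parallel: k_eq = 3.1994 + 41 = 44.199 N/mm
δ = F/k_eq = 553/44.199 = 12.511 mm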